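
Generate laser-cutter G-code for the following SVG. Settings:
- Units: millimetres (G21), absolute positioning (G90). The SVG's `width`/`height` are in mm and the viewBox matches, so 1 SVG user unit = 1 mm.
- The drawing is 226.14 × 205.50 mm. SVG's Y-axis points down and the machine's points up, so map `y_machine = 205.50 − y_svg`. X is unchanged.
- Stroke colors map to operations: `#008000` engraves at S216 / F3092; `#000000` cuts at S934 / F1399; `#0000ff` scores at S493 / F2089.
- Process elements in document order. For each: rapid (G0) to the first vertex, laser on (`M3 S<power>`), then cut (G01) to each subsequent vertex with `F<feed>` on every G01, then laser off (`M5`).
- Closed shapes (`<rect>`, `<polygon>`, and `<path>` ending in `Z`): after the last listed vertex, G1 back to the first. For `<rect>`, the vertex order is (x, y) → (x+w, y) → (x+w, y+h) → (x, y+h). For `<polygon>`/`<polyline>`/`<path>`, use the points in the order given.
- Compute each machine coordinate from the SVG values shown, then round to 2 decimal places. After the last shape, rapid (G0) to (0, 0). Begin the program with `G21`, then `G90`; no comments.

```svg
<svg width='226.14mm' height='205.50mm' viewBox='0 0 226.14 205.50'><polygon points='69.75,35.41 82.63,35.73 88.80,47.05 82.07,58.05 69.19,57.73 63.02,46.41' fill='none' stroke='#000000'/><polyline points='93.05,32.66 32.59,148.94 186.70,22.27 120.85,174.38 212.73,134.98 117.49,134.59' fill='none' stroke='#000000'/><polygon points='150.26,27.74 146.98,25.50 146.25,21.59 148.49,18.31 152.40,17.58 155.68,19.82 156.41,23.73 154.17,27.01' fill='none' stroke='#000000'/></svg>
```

G21
G90
G0 X69.75 Y170.09
M3 S934
G01 X82.63 Y169.77 F1399
G01 X88.80 Y158.45 F1399
G01 X82.07 Y147.45 F1399
G01 X69.19 Y147.77 F1399
G01 X63.02 Y159.09 F1399
G01 X69.75 Y170.09 F1399
M5
G0 X93.05 Y172.84
M3 S934
G01 X32.59 Y56.56 F1399
G01 X186.70 Y183.23 F1399
G01 X120.85 Y31.12 F1399
G01 X212.73 Y70.52 F1399
G01 X117.49 Y70.91 F1399
M5
G0 X150.26 Y177.76
M3 S934
G01 X146.98 Y180.00 F1399
G01 X146.25 Y183.91 F1399
G01 X148.49 Y187.19 F1399
G01 X152.40 Y187.92 F1399
G01 X155.68 Y185.68 F1399
G01 X156.41 Y181.77 F1399
G01 X154.17 Y178.49 F1399
G01 X150.26 Y177.76 F1399
M5
G0 X0.00 Y0.00

1 u = 1 mm; y_m = 205.50 − y.

[1] `<polygon>` regular polygon, #000000→cut S934 F1399: (69.75,170.09) → (82.63,169.77) → (88.80,158.45) → (82.07,147.45) → (69.19,147.77) → (63.02,159.09) → (69.75,170.09) (closed)

[2] `<polyline>` open polyline, #000000→cut S934 F1399: (93.05,172.84) → (32.59,56.56) → (186.70,183.23) → (120.85,31.12) → (212.73,70.52) → (117.49,70.91)

[3] `<polygon>` regular polygon, #000000→cut S934 F1399: (150.26,177.76) → (146.98,180.00) → (146.25,183.91) → (148.49,187.19) → (152.40,187.92) → (155.68,185.68) → (156.41,181.77) → (154.17,178.49) → (150.26,177.76) (closed)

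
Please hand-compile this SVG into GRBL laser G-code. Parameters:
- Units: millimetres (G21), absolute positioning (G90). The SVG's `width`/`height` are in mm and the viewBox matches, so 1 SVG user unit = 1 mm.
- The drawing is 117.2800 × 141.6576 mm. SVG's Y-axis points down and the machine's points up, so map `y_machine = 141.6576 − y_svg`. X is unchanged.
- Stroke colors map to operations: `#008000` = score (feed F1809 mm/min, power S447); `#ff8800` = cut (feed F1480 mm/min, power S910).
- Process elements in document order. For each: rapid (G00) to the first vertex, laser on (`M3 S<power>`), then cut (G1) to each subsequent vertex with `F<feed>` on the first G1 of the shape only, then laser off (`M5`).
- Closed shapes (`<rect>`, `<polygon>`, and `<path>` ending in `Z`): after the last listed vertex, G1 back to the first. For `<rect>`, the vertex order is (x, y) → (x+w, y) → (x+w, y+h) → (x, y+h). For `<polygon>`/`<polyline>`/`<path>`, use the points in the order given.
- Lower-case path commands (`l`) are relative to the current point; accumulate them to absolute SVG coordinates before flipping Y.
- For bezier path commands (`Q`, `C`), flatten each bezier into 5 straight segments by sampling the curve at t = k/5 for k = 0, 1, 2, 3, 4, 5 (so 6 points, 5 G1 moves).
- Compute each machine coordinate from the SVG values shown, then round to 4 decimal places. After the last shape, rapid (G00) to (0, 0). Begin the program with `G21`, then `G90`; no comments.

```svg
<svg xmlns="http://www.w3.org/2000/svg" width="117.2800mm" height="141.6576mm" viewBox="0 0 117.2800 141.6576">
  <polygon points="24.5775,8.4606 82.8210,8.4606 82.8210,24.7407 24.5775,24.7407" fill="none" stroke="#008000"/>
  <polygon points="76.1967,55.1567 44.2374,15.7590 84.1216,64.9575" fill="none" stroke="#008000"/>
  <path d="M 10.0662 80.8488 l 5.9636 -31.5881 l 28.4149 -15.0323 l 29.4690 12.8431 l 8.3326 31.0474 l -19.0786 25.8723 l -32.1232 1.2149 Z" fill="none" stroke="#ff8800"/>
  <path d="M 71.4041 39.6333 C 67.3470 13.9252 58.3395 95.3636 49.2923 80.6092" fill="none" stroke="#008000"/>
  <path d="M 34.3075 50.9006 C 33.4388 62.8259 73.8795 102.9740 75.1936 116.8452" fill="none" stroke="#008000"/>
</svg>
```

1 u = 1 mm; y_m = 141.6576 − y.

[1] `<polygon>` rectangle, #008000→score S447 F1809: (24.5775,133.1970) → (82.8210,133.1970) → (82.8210,116.9169) → (24.5775,116.9169) → (24.5775,133.1970) (closed)

[2] `<polygon>` closed polygon, #008000→score S447 F1809: (76.1967,86.5009) → (44.2374,125.8986) → (84.1216,76.7001) → (76.1967,86.5009) (closed)

[3] `<path>` regular polygon, #ff8800→cut S910 F1480: (10.0662,60.8088) → (16.0298,92.3969) → (44.4447,107.4292) → (73.9137,94.5861) → (82.2463,63.5387) → (63.1677,37.6664) → (31.0445,36.4515) → (10.0662,60.8088) (closed)

[4] `<path>` cubic bezier, #008000→score S447 F1809: (71.4041,102.0243) → (68.4151,106.2183) → (64.4737,94.4574) → (59.8156,76.5019) → (54.6766,62.1122) → (49.2923,61.0484)

[5] `<path>` cubic bezier, #008000→score S447 F1809: (34.3075,90.7570) → (38.0999,80.6511) → (47.9457,66.3877) → (59.9838,50.5828) → (70.3534,35.8524) → (75.1936,24.8124)

G21
G90
G00 X24.5775 Y133.1970
M3 S447
G1 X82.8210 Y133.1970 F1809
G1 X82.8210 Y116.9169
G1 X24.5775 Y116.9169
G1 X24.5775 Y133.1970
M5
G00 X76.1967 Y86.5009
M3 S447
G1 X44.2374 Y125.8986 F1809
G1 X84.1216 Y76.7001
G1 X76.1967 Y86.5009
M5
G00 X10.0662 Y60.8088
M3 S910
G1 X16.0298 Y92.3969 F1480
G1 X44.4447 Y107.4292
G1 X73.9137 Y94.5861
G1 X82.2463 Y63.5387
G1 X63.1677 Y37.6664
G1 X31.0445 Y36.4515
G1 X10.0662 Y60.8088
M5
G00 X71.4041 Y102.0243
M3 S447
G1 X68.4151 Y106.2183 F1809
G1 X64.4737 Y94.4574
G1 X59.8156 Y76.5019
G1 X54.6766 Y62.1122
G1 X49.2923 Y61.0484
M5
G00 X34.3075 Y90.7570
M3 S447
G1 X38.0999 Y80.6511 F1809
G1 X47.9457 Y66.3877
G1 X59.9838 Y50.5828
G1 X70.3534 Y35.8524
G1 X75.1936 Y24.8124
M5
G00 X0.0000 Y0.0000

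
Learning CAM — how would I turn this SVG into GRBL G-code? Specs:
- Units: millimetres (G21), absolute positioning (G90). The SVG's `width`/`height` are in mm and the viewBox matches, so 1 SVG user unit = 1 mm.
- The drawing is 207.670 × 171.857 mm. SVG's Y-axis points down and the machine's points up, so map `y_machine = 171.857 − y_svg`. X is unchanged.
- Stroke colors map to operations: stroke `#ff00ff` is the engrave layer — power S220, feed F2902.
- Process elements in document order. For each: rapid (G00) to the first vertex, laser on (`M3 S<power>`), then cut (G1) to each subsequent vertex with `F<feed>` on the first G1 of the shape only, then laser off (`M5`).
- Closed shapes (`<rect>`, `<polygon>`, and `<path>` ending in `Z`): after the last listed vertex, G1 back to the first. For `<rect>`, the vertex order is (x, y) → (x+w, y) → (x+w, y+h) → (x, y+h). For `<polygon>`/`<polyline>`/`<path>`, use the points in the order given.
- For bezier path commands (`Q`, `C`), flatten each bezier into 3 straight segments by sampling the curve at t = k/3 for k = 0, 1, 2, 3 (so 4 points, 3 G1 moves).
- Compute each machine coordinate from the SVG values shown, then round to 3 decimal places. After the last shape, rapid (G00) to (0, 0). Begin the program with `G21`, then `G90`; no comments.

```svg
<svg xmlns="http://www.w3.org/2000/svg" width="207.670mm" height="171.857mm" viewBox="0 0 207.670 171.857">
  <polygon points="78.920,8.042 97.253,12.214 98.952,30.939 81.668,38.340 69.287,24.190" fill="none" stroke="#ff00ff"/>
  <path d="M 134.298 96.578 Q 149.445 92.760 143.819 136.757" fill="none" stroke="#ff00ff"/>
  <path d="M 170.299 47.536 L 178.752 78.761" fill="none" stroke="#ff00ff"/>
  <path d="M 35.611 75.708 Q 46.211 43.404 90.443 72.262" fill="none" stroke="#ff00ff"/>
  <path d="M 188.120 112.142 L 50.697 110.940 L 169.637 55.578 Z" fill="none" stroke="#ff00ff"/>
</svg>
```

Since the viewBox matches the mm dimensions, user units are millimetres directly. The only transform is the Y-flip y_m = 171.857 − y_svg.

Shape 1 is a regular polygon drawn with `<polygon>`. Its stroke #ff00ff means engrave at S220, F2902. After flipping Y the toolpath is (78.920,163.815) → (97.253,159.643) → (98.952,140.918) → (81.668,133.517) → (69.287,147.667) → (78.920,163.815), returning to the start.

Shape 2 is a quadratic bezier drawn with `<path>`. Its stroke #ff00ff means engrave at S220, F2902. After flipping Y the toolpath is (134.298,75.279) → (142.088,72.512) → (145.262,59.119) → (143.819,35.100).

Shape 3 is a line segment drawn with `<path>`. Its stroke #ff00ff means engrave at S220, F2902. After flipping Y the toolpath is (170.299,124.321) → (178.752,93.096).

Shape 4 is a quadratic bezier drawn with `<path>`. Its stroke #ff00ff means engrave at S220, F2902. After flipping Y the toolpath is (35.611,96.149) → (46.415,110.889) → (64.692,112.038) → (90.443,99.595).

Shape 5 is a closed polygon drawn with `<path>`. Its stroke #ff00ff means engrave at S220, F2902. After flipping Y the toolpath is (188.120,59.715) → (50.697,60.917) → (169.637,116.279) → (188.120,59.715), returning to the start.

G21
G90
G00 X78.920 Y163.815
M3 S220
G1 X97.253 Y159.643 F2902
G1 X98.952 Y140.918
G1 X81.668 Y133.517
G1 X69.287 Y147.667
G1 X78.920 Y163.815
M5
G00 X134.298 Y75.279
M3 S220
G1 X142.088 Y72.512 F2902
G1 X145.262 Y59.119
G1 X143.819 Y35.100
M5
G00 X170.299 Y124.321
M3 S220
G1 X178.752 Y93.096 F2902
M5
G00 X35.611 Y96.149
M3 S220
G1 X46.415 Y110.889 F2902
G1 X64.692 Y112.038
G1 X90.443 Y99.595
M5
G00 X188.120 Y59.715
M3 S220
G1 X50.697 Y60.917 F2902
G1 X169.637 Y116.279
G1 X188.120 Y59.715
M5
G00 X0.000 Y0.000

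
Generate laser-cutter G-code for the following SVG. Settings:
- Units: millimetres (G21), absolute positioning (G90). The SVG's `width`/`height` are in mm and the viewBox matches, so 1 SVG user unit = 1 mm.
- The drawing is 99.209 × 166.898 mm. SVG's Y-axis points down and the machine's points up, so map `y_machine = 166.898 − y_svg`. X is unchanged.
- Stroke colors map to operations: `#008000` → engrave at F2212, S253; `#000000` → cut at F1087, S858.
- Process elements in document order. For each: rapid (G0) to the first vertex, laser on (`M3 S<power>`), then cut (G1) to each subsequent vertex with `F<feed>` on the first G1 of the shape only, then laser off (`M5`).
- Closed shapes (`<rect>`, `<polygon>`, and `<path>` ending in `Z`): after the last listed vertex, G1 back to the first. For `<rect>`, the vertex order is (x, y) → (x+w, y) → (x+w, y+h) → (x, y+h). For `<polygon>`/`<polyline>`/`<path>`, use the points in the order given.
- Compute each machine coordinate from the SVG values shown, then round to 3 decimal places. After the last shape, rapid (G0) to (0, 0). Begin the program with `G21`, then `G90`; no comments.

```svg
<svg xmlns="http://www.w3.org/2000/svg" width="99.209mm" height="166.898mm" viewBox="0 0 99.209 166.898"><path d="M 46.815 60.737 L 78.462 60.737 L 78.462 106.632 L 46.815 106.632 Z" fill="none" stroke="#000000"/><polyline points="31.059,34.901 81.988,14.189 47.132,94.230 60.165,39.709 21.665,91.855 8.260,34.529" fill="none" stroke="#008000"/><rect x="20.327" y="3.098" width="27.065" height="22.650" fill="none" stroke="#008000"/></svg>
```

1 u = 1 mm; y_m = 166.898 − y.

[1] `<path>` rectangle, #000000→cut S858 F1087: (46.815,106.161) → (78.462,106.161) → (78.462,60.266) → (46.815,60.266) → (46.815,106.161) (closed)

[2] `<polyline>` open polyline, #008000→engrave S253 F2212: (31.059,131.997) → (81.988,152.709) → (47.132,72.668) → (60.165,127.189) → (21.665,75.043) → (8.260,132.369)

[3] `<rect>` rectangle, #008000→engrave S253 F2212: (20.327,163.800) → (47.392,163.800) → (47.392,141.150) → (20.327,141.150) → (20.327,163.800) (closed)

G21
G90
G0 X46.815 Y106.161
M3 S858
G1 X78.462 Y106.161 F1087
G1 X78.462 Y60.266
G1 X46.815 Y60.266
G1 X46.815 Y106.161
M5
G0 X31.059 Y131.997
M3 S253
G1 X81.988 Y152.709 F2212
G1 X47.132 Y72.668
G1 X60.165 Y127.189
G1 X21.665 Y75.043
G1 X8.260 Y132.369
M5
G0 X20.327 Y163.800
M3 S253
G1 X47.392 Y163.800 F2212
G1 X47.392 Y141.150
G1 X20.327 Y141.150
G1 X20.327 Y163.800
M5
G0 X0.000 Y0.000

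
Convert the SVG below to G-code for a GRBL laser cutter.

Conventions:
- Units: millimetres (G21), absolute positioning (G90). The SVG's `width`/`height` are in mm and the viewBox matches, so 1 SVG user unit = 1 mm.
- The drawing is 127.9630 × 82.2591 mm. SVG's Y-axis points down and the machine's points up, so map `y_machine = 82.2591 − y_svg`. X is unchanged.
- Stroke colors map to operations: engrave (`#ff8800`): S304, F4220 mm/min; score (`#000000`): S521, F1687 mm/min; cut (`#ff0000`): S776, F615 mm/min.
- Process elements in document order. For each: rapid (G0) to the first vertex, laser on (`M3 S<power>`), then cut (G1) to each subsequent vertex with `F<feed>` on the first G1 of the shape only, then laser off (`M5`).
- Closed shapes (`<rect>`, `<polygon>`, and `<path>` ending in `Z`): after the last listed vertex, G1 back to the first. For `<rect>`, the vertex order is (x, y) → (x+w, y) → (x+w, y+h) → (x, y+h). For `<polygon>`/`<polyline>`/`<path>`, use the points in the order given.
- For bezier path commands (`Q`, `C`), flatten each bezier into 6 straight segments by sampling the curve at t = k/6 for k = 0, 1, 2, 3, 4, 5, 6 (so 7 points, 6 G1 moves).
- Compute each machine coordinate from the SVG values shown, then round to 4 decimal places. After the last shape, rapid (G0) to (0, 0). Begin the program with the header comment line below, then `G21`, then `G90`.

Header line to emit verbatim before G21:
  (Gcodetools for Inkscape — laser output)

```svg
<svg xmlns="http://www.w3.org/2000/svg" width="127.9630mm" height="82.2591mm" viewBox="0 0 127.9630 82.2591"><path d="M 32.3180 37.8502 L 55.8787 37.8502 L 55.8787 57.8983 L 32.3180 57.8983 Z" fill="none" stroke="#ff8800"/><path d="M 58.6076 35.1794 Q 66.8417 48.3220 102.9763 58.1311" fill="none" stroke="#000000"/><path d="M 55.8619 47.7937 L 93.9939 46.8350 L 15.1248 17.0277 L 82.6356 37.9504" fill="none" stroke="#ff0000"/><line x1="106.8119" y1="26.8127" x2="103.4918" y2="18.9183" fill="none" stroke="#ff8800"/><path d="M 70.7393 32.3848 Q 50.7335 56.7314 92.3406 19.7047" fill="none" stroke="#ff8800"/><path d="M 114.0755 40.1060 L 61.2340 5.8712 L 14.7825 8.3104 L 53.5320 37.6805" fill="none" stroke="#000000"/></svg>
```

1 u = 1 mm; y_m = 82.2591 − y.

[1] `<path>` rectangle, #ff8800→engrave S304 F4220: (32.3180,44.4089) → (55.8787,44.4089) → (55.8787,24.3608) → (32.3180,24.3608) → (32.3180,44.4089) (closed)

[2] `<path>` quadratic bezier, #000000→score S521 F1687: (58.6076,47.0797) → (62.1273,42.7914) → (67.1971,38.6884) → (73.8168,34.7705) → (81.9866,31.0378) → (91.7064,27.4903) → (102.9763,24.1280)

[3] `<path>` open polyline, #ff0000→cut S776 F615: (55.8619,34.4654) → (93.9939,35.4241) → (15.1248,65.2314) → (82.6356,44.3087)

[4] `<line>` line segment, #ff8800→engrave S304 F4220: (106.8119,55.4464) → (103.4918,63.3408)

[5] `<path>` quadratic bezier, #ff8800→engrave S304 F4220: (70.7393,49.8743) → (65.7822,43.4636) → (64.2480,40.4625) → (66.1367,40.8710) → (71.4484,44.6892) → (80.1830,51.9170) → (92.3406,62.5544)

[6] `<path>` open polyline, #000000→score S521 F1687: (114.0755,42.1531) → (61.2340,76.3879) → (14.7825,73.9487) → (53.5320,44.5786)

(Gcodetools for Inkscape — laser output)
G21
G90
G0 X32.3180 Y44.4089
M3 S304
G1 X55.8787 Y44.4089 F4220
G1 X55.8787 Y24.3608
G1 X32.3180 Y24.3608
G1 X32.3180 Y44.4089
M5
G0 X58.6076 Y47.0797
M3 S521
G1 X62.1273 Y42.7914 F1687
G1 X67.1971 Y38.6884
G1 X73.8168 Y34.7705
G1 X81.9866 Y31.0378
G1 X91.7064 Y27.4903
G1 X102.9763 Y24.1280
M5
G0 X55.8619 Y34.4654
M3 S776
G1 X93.9939 Y35.4241 F615
G1 X15.1248 Y65.2314
G1 X82.6356 Y44.3087
M5
G0 X106.8119 Y55.4464
M3 S304
G1 X103.4918 Y63.3408 F4220
M5
G0 X70.7393 Y49.8743
M3 S304
G1 X65.7822 Y43.4636 F4220
G1 X64.2480 Y40.4625
G1 X66.1367 Y40.8710
G1 X71.4484 Y44.6892
G1 X80.1830 Y51.9170
G1 X92.3406 Y62.5544
M5
G0 X114.0755 Y42.1531
M3 S521
G1 X61.2340 Y76.3879 F1687
G1 X14.7825 Y73.9487
G1 X53.5320 Y44.5786
M5
G0 X0.0000 Y0.0000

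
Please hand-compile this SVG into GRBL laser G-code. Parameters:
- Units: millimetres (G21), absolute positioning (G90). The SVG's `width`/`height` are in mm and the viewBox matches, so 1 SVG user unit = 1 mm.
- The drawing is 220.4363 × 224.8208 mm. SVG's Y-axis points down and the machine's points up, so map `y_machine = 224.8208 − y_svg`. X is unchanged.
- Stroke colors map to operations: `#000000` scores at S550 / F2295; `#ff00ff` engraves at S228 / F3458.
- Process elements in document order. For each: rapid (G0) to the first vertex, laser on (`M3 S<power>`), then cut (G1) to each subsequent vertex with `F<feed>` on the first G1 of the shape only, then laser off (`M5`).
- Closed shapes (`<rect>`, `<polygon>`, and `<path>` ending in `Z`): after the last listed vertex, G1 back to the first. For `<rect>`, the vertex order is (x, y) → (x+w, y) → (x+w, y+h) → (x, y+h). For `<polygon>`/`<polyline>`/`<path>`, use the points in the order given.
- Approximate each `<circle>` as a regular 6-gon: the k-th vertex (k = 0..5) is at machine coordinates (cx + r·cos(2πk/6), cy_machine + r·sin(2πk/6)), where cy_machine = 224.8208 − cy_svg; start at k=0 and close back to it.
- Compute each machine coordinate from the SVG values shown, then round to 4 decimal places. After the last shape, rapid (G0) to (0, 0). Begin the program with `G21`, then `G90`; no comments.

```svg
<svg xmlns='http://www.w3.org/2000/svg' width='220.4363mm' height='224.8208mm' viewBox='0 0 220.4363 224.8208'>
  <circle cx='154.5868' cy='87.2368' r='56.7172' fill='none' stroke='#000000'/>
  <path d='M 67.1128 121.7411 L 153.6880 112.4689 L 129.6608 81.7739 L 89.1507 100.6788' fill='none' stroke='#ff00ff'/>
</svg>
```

viewBox `0 0 220.4363 224.8208` with mm width/height → 1 unit = 1 mm. Flip: y_m = 224.8208 − y_svg.

**Shape 1** — `<circle>` circle, stroke `#000000` → score (S550, F2295). Machine vertices: (211.3040,137.5840) → (182.9454,186.7025) → (126.2282,186.7025) → (97.8696,137.5840) → (126.2282,88.4655) → (182.9454,88.4655) → (211.3040,137.5840). Closed: final G1 returns to the first vertex.

**Shape 2** — `<path>` open polyline, stroke `#ff00ff` → engrave (S228, F3458). Machine vertices: (67.1128,103.0797) → (153.6880,112.3519) → (129.6608,143.0469) → (89.1507,124.1420). Open path.

G21
G90
G0 X211.3040 Y137.5840
M3 S550
G1 X182.9454 Y186.7025 F2295
G1 X126.2282 Y186.7025
G1 X97.8696 Y137.5840
G1 X126.2282 Y88.4655
G1 X182.9454 Y88.4655
G1 X211.3040 Y137.5840
M5
G0 X67.1128 Y103.0797
M3 S228
G1 X153.6880 Y112.3519 F3458
G1 X129.6608 Y143.0469
G1 X89.1507 Y124.1420
M5
G0 X0.0000 Y0.0000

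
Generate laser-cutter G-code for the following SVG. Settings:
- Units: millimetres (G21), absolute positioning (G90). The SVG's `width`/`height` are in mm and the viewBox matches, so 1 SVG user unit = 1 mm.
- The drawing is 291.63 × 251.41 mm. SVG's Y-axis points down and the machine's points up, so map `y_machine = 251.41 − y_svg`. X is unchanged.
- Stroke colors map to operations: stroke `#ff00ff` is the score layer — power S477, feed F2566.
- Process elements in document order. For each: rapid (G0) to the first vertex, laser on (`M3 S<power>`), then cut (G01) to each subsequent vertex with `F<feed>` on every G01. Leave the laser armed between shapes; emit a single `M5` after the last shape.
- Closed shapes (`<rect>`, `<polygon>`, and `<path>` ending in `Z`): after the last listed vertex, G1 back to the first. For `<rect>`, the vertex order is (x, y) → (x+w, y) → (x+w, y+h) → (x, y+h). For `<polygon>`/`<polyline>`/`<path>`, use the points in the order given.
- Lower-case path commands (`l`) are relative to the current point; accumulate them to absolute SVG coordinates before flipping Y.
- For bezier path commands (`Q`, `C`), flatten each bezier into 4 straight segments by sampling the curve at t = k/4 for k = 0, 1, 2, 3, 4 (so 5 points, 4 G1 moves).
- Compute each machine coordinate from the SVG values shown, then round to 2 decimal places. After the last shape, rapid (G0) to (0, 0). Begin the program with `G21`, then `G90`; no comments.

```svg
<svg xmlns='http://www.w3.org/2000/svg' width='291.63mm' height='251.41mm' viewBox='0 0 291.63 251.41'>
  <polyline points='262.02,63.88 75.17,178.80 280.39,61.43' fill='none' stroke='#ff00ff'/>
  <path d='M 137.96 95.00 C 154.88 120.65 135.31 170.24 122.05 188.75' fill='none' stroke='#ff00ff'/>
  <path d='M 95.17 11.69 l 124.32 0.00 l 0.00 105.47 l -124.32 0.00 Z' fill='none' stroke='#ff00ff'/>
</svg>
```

G21
G90
G0 X262.02 Y187.53
M3 S477
G01 X75.17 Y72.61 F2566
G01 X280.39 Y189.98 F2566
G0 X137.96 Y156.41
M3 S477
G01 X144.48 Y133.54 F2566
G01 X141.32 Y106.86 F2566
G01 X132.51 Y81.51 F2566
G01 X122.05 Y62.66 F2566
G0 X95.17 Y239.72
M3 S477
G01 X219.49 Y239.72 F2566
G01 X219.49 Y134.25 F2566
G01 X95.17 Y134.25 F2566
G01 X95.17 Y239.72 F2566
M5
G0 X0.00 Y0.00

1 u = 1 mm; y_m = 251.41 − y.

[1] `<polyline>` open polyline, #ff00ff→score S477 F2566: (262.02,187.53) → (75.17,72.61) → (280.39,189.98)

[2] `<path>` cubic bezier, #ff00ff→score S477 F2566: (137.96,156.41) → (144.48,133.54) → (141.32,106.86) → (132.51,81.51) → (122.05,62.66)

[3] `<path>` rectangle, #ff00ff→score S477 F2566: (95.17,239.72) → (219.49,239.72) → (219.49,134.25) → (95.17,134.25) → (95.17,239.72) (closed)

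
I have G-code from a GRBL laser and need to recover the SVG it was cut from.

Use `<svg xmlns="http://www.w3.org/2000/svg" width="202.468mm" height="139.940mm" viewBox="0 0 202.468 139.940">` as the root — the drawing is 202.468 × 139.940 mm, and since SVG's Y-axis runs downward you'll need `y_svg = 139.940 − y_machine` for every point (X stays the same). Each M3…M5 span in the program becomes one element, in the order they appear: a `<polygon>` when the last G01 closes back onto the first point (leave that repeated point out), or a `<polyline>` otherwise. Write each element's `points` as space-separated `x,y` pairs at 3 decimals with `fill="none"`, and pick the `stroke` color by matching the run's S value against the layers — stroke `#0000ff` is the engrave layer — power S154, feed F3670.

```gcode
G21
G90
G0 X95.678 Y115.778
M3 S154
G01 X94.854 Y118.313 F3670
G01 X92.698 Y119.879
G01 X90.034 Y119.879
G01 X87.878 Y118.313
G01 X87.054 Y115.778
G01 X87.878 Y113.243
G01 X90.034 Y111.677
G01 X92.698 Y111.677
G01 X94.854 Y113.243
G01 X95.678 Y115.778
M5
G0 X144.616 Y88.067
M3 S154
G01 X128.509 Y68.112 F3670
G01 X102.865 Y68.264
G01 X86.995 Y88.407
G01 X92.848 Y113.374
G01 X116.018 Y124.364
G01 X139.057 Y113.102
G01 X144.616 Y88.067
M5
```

<svg xmlns="http://www.w3.org/2000/svg" width="202.468mm" height="139.940mm" viewBox="0 0 202.468 139.940">
  <polygon points="95.678,24.162 94.854,21.627 92.698,20.061 90.034,20.061 87.878,21.627 87.054,24.162 87.878,26.697 90.034,28.263 92.698,28.263 94.854,26.697" fill="none" stroke="#0000ff"/>
  <polygon points="144.616,51.873 128.509,71.828 102.865,71.676 86.995,51.533 92.848,26.566 116.018,15.576 139.057,26.838" fill="none" stroke="#0000ff"/>
</svg>

Machine Y-up, SVG Y-down with viewBox height 139.940, so y_svg = 139.940 − y_machine; X carries over. Every run uses S154, so all elements get stroke `#0000ff` (engrave).

Run 1: The run returns to its start, so emit a `<polygon>` with points (Y-flipped): 95.678,24.162 94.854,21.627 92.698,20.061 90.034,20.061 87.878,21.627 87.054,24.162 87.878,26.697 90.034,28.263 92.698,28.263 94.854,26.697.

Run 2: The run returns to its start, so emit a `<polygon>` with points (Y-flipped): 144.616,51.873 128.509,71.828 102.865,71.676 86.995,51.533 92.848,26.566 116.018,15.576 139.057,26.838.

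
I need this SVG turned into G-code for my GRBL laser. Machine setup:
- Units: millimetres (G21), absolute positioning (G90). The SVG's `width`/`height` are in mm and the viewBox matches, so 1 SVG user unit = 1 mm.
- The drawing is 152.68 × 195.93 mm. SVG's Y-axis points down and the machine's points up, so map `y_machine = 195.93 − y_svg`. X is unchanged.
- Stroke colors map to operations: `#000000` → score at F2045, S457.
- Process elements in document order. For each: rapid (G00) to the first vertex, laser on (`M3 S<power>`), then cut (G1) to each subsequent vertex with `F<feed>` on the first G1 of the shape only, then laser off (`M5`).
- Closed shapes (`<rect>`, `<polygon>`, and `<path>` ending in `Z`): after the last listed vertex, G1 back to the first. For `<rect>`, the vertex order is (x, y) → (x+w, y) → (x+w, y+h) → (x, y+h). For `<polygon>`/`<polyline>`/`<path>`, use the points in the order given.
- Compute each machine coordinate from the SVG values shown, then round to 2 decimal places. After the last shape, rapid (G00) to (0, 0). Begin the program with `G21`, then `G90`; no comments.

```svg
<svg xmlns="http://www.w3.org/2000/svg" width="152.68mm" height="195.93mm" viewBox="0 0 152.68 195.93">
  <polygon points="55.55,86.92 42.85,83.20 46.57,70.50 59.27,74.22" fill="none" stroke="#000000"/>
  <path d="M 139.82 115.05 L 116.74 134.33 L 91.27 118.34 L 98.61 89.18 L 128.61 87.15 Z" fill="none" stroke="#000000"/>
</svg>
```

G21
G90
G00 X55.55 Y109.01
M3 S457
G1 X42.85 Y112.73 F2045
G1 X46.57 Y125.43
G1 X59.27 Y121.71
G1 X55.55 Y109.01
M5
G00 X139.82 Y80.88
M3 S457
G1 X116.74 Y61.60 F2045
G1 X91.27 Y77.59
G1 X98.61 Y106.75
G1 X128.61 Y108.78
G1 X139.82 Y80.88
M5
G00 X0.00 Y0.00

Since the viewBox matches the mm dimensions, user units are millimetres directly. The only transform is the Y-flip y_m = 195.93 − y_svg.

Shape 1 is a regular polygon drawn with `<polygon>`. Its stroke #000000 means score at S457, F2045. After flipping Y the toolpath is (55.55,109.01) → (42.85,112.73) → (46.57,125.43) → (59.27,121.71) → (55.55,109.01), returning to the start.

Shape 2 is a regular polygon drawn with `<path>`. Its stroke #000000 means score at S457, F2045. After flipping Y the toolpath is (139.82,80.88) → (116.74,61.60) → (91.27,77.59) → (98.61,106.75) → (128.61,108.78) → (139.82,80.88), returning to the start.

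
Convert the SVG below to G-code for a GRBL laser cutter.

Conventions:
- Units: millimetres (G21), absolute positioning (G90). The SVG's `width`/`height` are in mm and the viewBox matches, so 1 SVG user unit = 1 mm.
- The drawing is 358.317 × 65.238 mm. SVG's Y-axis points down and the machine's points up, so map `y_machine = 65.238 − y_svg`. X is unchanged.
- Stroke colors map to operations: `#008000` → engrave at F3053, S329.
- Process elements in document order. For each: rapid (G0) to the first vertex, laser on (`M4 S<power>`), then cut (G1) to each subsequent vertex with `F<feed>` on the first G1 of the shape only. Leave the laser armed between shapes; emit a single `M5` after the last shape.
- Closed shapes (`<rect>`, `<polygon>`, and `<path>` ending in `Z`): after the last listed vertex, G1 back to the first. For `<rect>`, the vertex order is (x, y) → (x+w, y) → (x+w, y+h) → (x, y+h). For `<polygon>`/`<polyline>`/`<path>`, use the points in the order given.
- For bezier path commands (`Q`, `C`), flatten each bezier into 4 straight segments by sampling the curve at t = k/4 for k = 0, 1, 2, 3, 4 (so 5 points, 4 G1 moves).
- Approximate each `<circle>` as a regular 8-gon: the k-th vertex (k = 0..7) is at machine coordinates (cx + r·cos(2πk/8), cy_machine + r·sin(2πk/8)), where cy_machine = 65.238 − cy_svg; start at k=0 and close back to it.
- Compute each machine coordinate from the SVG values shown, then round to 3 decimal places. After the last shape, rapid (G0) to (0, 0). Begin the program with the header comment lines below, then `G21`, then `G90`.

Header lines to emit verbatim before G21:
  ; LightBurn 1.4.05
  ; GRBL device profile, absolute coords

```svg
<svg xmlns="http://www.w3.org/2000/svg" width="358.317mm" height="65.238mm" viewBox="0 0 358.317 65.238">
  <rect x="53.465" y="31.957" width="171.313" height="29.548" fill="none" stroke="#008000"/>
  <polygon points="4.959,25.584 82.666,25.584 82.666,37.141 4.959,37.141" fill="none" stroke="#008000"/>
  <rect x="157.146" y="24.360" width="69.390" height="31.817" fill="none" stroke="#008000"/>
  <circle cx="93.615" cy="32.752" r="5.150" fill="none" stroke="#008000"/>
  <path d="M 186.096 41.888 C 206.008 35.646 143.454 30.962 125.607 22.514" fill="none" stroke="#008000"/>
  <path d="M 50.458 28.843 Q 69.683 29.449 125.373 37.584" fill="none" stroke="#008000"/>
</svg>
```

; LightBurn 1.4.05
; GRBL device profile, absolute coords
G21
G90
G0 X53.465 Y33.281
M4 S329
G1 X224.778 Y33.281 F3053
G1 X224.778 Y3.733
G1 X53.465 Y3.733
G1 X53.465 Y33.281
G0 X4.959 Y39.654
M4 S329
G1 X82.666 Y39.654 F3053
G1 X82.666 Y28.097
G1 X4.959 Y28.097
G1 X4.959 Y39.654
G0 X157.146 Y40.878
M4 S329
G1 X226.536 Y40.878 F3053
G1 X226.536 Y9.061
G1 X157.146 Y9.061
G1 X157.146 Y40.878
G0 X98.765 Y32.486
M4 S329
G1 X97.257 Y36.128 F3053
G1 X93.615 Y37.636
G1 X89.973 Y36.128
G1 X88.465 Y32.486
G1 X89.973 Y28.844
G1 X93.615 Y27.336
G1 X97.257 Y28.844
G1 X98.765 Y32.486
G0 X186.096 Y23.350
M4 S329
G1 X187.555 Y27.823 F3053
G1 X170.011 Y32.210
G1 X145.388 Y37.011
G1 X125.607 Y42.724
G0 X50.458 Y36.395
M4 S329
G1 X62.350 Y35.621 F3053
G1 X78.799 Y33.907
G1 X99.807 Y31.251
G1 X125.373 Y27.654
M5
G0 X0.000 Y0.000

viewBox `0 0 358.317 65.238` with mm width/height → 1 unit = 1 mm. Flip: y_m = 65.238 − y_svg.

**Shape 1** — `<rect>` rectangle, stroke `#008000` → engrave (S329, F3053). Machine vertices: (53.465,33.281) → (224.778,33.281) → (224.778,3.733) → (53.465,3.733) → (53.465,33.281). Closed: final G1 returns to the first vertex.

**Shape 2** — `<polygon>` rectangle, stroke `#008000` → engrave (S329, F3053). Machine vertices: (4.959,39.654) → (82.666,39.654) → (82.666,28.097) → (4.959,28.097) → (4.959,39.654). Closed: final G1 returns to the first vertex.

**Shape 3** — `<rect>` rectangle, stroke `#008000` → engrave (S329, F3053). Machine vertices: (157.146,40.878) → (226.536,40.878) → (226.536,9.061) → (157.146,9.061) → (157.146,40.878). Closed: final G1 returns to the first vertex.

**Shape 4** — `<circle>` circle, stroke `#008000` → engrave (S329, F3053). Machine vertices: (98.765,32.486) → (97.257,36.128) → (93.615,37.636) → (89.973,36.128) → (88.465,32.486) → (89.973,28.844) → (93.615,27.336) → (97.257,28.844) → (98.765,32.486). Closed: final G1 returns to the first vertex.

**Shape 5** — `<path>` cubic bezier, stroke `#008000` → engrave (S329, F3053). Control points (SVG): P0=(186.096,41.888), P1=(206.008,35.646), P2=(143.454,30.962), P3=(125.607,22.514); sampled at t=k/4. Machine vertices: (186.096,23.350) → (187.555,27.823) → (170.011,32.210) → (145.388,37.011) → (125.607,42.724). Open path.

**Shape 6** — `<path>` quadratic bezier, stroke `#008000` → engrave (S329, F3053). Control points (SVG): P0=(50.458,28.843), P1=(69.683,29.449), P2=(125.373,37.584); sampled at t=k/4. Machine vertices: (50.458,36.395) → (62.350,35.621) → (78.799,33.907) → (99.807,31.251) → (125.373,27.654). Open path.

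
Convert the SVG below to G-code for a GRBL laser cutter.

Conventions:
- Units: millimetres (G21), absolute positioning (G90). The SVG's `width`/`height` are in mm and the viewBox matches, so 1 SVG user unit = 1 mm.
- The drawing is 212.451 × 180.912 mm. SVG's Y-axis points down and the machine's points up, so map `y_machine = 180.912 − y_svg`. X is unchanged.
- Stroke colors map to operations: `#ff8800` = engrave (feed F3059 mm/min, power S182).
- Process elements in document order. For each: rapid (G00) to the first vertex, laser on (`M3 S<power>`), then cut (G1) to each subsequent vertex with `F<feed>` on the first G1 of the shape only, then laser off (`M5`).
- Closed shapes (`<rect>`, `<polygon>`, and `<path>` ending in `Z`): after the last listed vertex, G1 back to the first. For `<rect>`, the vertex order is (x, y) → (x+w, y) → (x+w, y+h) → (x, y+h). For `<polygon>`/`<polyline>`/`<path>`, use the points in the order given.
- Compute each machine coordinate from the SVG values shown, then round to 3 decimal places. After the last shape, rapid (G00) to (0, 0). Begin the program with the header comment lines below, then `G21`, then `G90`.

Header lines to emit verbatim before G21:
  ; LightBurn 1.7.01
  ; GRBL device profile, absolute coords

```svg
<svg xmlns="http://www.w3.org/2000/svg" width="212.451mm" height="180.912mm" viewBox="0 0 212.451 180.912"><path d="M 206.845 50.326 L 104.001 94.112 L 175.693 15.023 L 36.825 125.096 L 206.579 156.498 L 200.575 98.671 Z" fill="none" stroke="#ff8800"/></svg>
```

; LightBurn 1.7.01
; GRBL device profile, absolute coords
G21
G90
G00 X206.845 Y130.586
M3 S182
G1 X104.001 Y86.800 F3059
G1 X175.693 Y165.889
G1 X36.825 Y55.816
G1 X206.579 Y24.414
G1 X200.575 Y82.241
G1 X206.845 Y130.586
M5
G00 X0.000 Y0.000

viewBox `0 0 212.451 180.912` with mm width/height → 1 unit = 1 mm. Flip: y_m = 180.912 − y_svg.

**Shape 1** — `<path>` closed polygon, stroke `#ff8800` → engrave (S182, F3059). Machine vertices: (206.845,130.586) → (104.001,86.800) → (175.693,165.889) → (36.825,55.816) → (206.579,24.414) → (200.575,82.241) → (206.845,130.586). Closed: final G1 returns to the first vertex.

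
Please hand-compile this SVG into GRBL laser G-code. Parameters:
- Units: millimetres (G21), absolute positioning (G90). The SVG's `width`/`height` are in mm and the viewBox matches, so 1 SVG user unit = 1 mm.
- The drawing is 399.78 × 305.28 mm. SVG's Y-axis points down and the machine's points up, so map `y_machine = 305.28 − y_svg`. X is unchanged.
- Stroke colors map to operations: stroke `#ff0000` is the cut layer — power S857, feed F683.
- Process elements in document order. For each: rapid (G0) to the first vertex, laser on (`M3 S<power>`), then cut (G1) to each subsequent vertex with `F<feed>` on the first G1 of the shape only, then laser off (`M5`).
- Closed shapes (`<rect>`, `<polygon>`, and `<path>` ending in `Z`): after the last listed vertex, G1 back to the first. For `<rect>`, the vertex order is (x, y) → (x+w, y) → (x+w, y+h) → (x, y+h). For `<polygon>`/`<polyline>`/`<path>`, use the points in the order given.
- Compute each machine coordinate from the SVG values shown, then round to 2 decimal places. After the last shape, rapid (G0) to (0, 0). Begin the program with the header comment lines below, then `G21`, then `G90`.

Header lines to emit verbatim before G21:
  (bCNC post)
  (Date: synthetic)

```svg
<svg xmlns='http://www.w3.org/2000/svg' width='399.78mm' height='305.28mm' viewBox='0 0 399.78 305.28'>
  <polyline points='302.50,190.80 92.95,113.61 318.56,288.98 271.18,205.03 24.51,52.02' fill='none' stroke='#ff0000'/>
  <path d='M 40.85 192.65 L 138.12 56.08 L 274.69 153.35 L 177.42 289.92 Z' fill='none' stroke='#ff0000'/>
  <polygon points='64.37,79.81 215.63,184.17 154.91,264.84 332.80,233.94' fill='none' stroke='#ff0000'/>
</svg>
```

1 u = 1 mm; y_m = 305.28 − y.

[1] `<polyline>` open polyline, #ff0000→cut S857 F683: (302.50,114.48) → (92.95,191.67) → (318.56,16.30) → (271.18,100.25) → (24.51,253.26)

[2] `<path>` regular polygon, #ff0000→cut S857 F683: (40.85,112.63) → (138.12,249.20) → (274.69,151.93) → (177.42,15.36) → (40.85,112.63) (closed)

[3] `<polygon>` closed polygon, #ff0000→cut S857 F683: (64.37,225.47) → (215.63,121.11) → (154.91,40.44) → (332.80,71.34) → (64.37,225.47) (closed)

(bCNC post)
(Date: synthetic)
G21
G90
G0 X302.50 Y114.48
M3 S857
G1 X92.95 Y191.67 F683
G1 X318.56 Y16.30
G1 X271.18 Y100.25
G1 X24.51 Y253.26
M5
G0 X40.85 Y112.63
M3 S857
G1 X138.12 Y249.20 F683
G1 X274.69 Y151.93
G1 X177.42 Y15.36
G1 X40.85 Y112.63
M5
G0 X64.37 Y225.47
M3 S857
G1 X215.63 Y121.11 F683
G1 X154.91 Y40.44
G1 X332.80 Y71.34
G1 X64.37 Y225.47
M5
G0 X0.00 Y0.00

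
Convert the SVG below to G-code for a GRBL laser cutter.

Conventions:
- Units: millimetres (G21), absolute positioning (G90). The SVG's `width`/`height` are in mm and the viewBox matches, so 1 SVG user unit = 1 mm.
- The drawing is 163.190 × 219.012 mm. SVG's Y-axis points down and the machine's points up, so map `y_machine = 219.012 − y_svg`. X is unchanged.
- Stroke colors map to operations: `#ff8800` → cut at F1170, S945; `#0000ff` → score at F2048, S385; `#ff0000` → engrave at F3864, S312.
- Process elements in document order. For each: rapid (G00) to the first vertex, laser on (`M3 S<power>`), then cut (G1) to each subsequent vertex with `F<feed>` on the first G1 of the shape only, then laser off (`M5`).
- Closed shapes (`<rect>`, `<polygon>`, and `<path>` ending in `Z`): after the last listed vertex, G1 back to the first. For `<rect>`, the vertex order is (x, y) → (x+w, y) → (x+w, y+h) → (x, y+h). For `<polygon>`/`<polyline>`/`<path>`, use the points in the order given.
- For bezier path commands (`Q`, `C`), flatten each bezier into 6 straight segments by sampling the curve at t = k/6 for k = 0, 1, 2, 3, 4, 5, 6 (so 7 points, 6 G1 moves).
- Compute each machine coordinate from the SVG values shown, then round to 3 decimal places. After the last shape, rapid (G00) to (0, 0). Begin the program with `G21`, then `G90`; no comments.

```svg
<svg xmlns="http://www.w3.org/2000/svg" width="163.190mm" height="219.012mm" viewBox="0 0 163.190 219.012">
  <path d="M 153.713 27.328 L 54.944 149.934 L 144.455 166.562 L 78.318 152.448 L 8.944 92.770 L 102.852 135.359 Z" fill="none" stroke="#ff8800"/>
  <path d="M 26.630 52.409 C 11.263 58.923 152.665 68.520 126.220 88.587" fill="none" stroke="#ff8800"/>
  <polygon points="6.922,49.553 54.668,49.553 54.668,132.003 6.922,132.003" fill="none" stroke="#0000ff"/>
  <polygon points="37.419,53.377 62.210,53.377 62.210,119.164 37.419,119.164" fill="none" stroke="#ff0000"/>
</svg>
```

G21
G90
G00 X153.713 Y191.684
M3 S945
G1 X54.944 Y69.078 F1170
G1 X144.455 Y52.450
G1 X78.318 Y66.564
G1 X8.944 Y126.242
G1 X102.852 Y83.653
G1 X153.713 Y191.684
M5
G00 X26.630 Y166.603
M3 S945
G1 X30.508 Y163.055 F1170
G1 X51.497 Y158.788
G1 X80.579 Y153.596
G1 X108.739 Y147.276
G1 X126.958 Y139.620
G1 X126.220 Y130.425
M5
G00 X6.922 Y169.459
M3 S385
G1 X54.668 Y169.459 F2048
G1 X54.668 Y87.009
G1 X6.922 Y87.009
G1 X6.922 Y169.459
M5
G00 X37.419 Y165.635
M3 S312
G1 X62.210 Y165.635 F3864
G1 X62.210 Y99.848
G1 X37.419 Y99.848
G1 X37.419 Y165.635
M5
G00 X0.000 Y0.000

1 u = 1 mm; y_m = 219.012 − y.

[1] `<path>` closed polygon, #ff8800→cut S945 F1170: (153.713,191.684) → (54.944,69.078) → (144.455,52.450) → (78.318,66.564) → (8.944,126.242) → (102.852,83.653) → (153.713,191.684) (closed)

[2] `<path>` cubic bezier, #ff8800→cut S945 F1170: (26.630,166.603) → (30.508,163.055) → (51.497,158.788) → (80.579,153.596) → (108.739,147.276) → (126.958,139.620) → (126.220,130.425)

[3] `<polygon>` rectangle, #0000ff→score S385 F2048: (6.922,169.459) → (54.668,169.459) → (54.668,87.009) → (6.922,87.009) → (6.922,169.459) (closed)

[4] `<polygon>` rectangle, #ff0000→engrave S312 F3864: (37.419,165.635) → (62.210,165.635) → (62.210,99.848) → (37.419,99.848) → (37.419,165.635) (closed)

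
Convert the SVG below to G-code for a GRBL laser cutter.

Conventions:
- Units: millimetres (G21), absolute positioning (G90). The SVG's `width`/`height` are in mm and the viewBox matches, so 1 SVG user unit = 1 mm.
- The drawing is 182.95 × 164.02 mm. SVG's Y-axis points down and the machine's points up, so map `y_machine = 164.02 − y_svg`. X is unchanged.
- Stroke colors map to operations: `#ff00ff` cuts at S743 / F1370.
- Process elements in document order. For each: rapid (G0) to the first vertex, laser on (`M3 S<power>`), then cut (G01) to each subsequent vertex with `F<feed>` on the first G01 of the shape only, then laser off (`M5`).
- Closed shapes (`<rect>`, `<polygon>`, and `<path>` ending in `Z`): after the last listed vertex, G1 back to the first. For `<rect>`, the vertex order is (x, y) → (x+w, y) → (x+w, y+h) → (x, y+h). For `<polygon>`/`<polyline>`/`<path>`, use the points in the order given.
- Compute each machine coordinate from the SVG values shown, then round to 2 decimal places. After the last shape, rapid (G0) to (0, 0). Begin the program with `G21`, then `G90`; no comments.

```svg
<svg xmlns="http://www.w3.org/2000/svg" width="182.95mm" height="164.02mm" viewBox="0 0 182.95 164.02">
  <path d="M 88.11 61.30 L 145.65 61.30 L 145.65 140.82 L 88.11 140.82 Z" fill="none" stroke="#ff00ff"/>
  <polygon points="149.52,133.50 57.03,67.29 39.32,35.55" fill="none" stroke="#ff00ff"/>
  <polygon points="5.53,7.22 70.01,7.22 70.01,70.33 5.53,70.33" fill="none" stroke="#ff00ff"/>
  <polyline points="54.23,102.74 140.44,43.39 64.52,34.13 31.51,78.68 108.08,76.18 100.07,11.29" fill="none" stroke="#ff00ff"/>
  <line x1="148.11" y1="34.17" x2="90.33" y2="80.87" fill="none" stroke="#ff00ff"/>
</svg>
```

G21
G90
G0 X88.11 Y102.72
M3 S743
G01 X145.65 Y102.72 F1370
G01 X145.65 Y23.20
G01 X88.11 Y23.20
G01 X88.11 Y102.72
M5
G0 X149.52 Y30.52
M3 S743
G01 X57.03 Y96.73 F1370
G01 X39.32 Y128.47
G01 X149.52 Y30.52
M5
G0 X5.53 Y156.80
M3 S743
G01 X70.01 Y156.80 F1370
G01 X70.01 Y93.69
G01 X5.53 Y93.69
G01 X5.53 Y156.80
M5
G0 X54.23 Y61.28
M3 S743
G01 X140.44 Y120.63 F1370
G01 X64.52 Y129.89
G01 X31.51 Y85.34
G01 X108.08 Y87.84
G01 X100.07 Y152.73
M5
G0 X148.11 Y129.85
M3 S743
G01 X90.33 Y83.15 F1370
M5
G0 X0.00 Y0.00

Since the viewBox matches the mm dimensions, user units are millimetres directly. The only transform is the Y-flip y_m = 164.02 − y_svg.

Shape 1 is a rectangle drawn with `<path>`. Its stroke #ff00ff means cut at S743, F1370. After flipping Y the toolpath is (88.11,102.72) → (145.65,102.72) → (145.65,23.20) → (88.11,23.20) → (88.11,102.72), returning to the start.

Shape 2 is a closed polygon drawn with `<polygon>`. Its stroke #ff00ff means cut at S743, F1370. After flipping Y the toolpath is (149.52,30.52) → (57.03,96.73) → (39.32,128.47) → (149.52,30.52), returning to the start.

Shape 3 is a rectangle drawn with `<polygon>`. Its stroke #ff00ff means cut at S743, F1370. After flipping Y the toolpath is (5.53,156.80) → (70.01,156.80) → (70.01,93.69) → (5.53,93.69) → (5.53,156.80), returning to the start.

Shape 4 is a open polyline drawn with `<polyline>`. Its stroke #ff00ff means cut at S743, F1370. After flipping Y the toolpath is (54.23,61.28) → (140.44,120.63) → (64.52,129.89) → (31.51,85.34) → (108.08,87.84) → (100.07,152.73).

Shape 5 is a line segment drawn with `<line>`. Its stroke #ff00ff means cut at S743, F1370. After flipping Y the toolpath is (148.11,129.85) → (90.33,83.15).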